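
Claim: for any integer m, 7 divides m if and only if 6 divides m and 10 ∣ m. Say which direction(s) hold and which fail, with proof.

(⇒) fails and (⇐) fails.

[⇒] This fails: take m = 7. Certainly 7 ∣ 7, but 6 ∤ 7.

[⇐] This fails: take m = 30. Both 6 ∣ 30 and 10 ∣ 30, yet 30 is not a multiple of 7 (since 30 = 4·7 + 2), so 7 ∤ 30.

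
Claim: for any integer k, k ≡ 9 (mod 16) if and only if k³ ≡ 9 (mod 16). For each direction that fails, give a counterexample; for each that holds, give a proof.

Equivalent; both directions hold.

Forward direction. Suppose k ≡ 9 (mod 16). Write k = 16j + 9. Then (16j + 9)³ = 4096j³ + 6912j² + 3888j + 729 = 16(256j³ + 432j² + 243j + 45) + 9, so k³ ≡ 9 (mod 16).

Converse. Suppose k³ ≡ 9 (mod 16). The only residue r in {0, …, 15} with r³ ≡ 9 (mod 16) is r = 9, so k ≡ 9 (mod 16).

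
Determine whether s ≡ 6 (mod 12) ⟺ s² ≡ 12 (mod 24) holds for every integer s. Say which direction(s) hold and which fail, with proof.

The biconditional holds.

Converse. The residues r modulo 24 with r² ≡ 12 (mod 24) are exactly {6, 18}, and each is ≡ 6 (mod 12).

Forward direction. Suppose s ≡ 6 (mod 12). Working modulo 24, s ∈ {6, 18}; for each such r, r² ≡ 12 (mod 24).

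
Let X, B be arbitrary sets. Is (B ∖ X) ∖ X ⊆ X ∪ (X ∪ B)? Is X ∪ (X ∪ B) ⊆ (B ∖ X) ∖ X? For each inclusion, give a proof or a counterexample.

(⟹) Let x ∈ (B ∖ X) ∖ X. Then x ∈ B and x ∉ X, from which x ∈ X ∪ (X ∪ B).

(⟸) This inclusion fails. Take X = {1}, B = ∅; then 1 ∈ X ∪ (X ∪ B) but 1 ∉ (B ∖ X) ∖ X.

Only the forward inclusion holds.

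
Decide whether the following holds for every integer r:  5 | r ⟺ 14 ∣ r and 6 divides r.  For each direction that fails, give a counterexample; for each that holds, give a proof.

[⇒] This fails: take r = 5. Certainly 5 ∣ 5, but 14 ∤ 5.

[⇐] This fails: take r = 42. Both 14 ∣ 42 and 6 ∣ 42, yet 42 is not a multiple of 5 (since 42 = 8·5 + 2), so 5 ∤ 42.

(⇒) fails and (⇐) fails.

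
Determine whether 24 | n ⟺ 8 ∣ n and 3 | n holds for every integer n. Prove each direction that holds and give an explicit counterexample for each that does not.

Forward direction. If 24 ∣ n, write n = 24q. Since 24 = 3·8, n = 8·(3q), so 8 ∣ n; and since 24 = 8·3, n = 3·(8q), so 3 ∣ n.

Converse. Suppose 8 ∣ n and 3 ∣ n. Any common multiple of 8 and 3 is a multiple of their lcm; here gcd(8, 3) = 1, so lcm(8, 3) = 8·3 = 24, so 24 ∣ n.

Both directions hold.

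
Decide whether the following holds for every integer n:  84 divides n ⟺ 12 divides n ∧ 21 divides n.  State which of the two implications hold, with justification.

Both directions hold.

(⇒) If 84 ∣ n, write n = 84q. Since 84 = 7·12, n = 12·(7q), so 12 ∣ n; and since 84 = 4·21, n = 21·(4q), so 21 ∣ n.

(⇐) Suppose 12 ∣ n and 21 ∣ n. Any common multiple of 12 and 21 is a multiple of their lcm; here lcm(12, 21) = 12·21/gcd(12, 21) = 252/3 = 84, so 84 ∣ n.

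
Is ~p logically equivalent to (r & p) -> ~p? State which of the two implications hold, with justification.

The forward direction holds; the converse fails.

(⇒) Assume the antecedent. If p is true, the antecedent cannot hold. If p is false, (r & p) -> ~p reduces to true regardless of the other variables. Either way (r & p) -> ~p holds.

(⇐) This fails. Under p = T, r = F, the left side is false but the right side is true.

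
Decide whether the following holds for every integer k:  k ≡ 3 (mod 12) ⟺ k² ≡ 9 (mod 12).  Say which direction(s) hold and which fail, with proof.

[⇒] Suppose k ≡ 3 (mod 12). Write k = 12j + 3. Then (12j + 3)² = 144j² + 72j + 9 = 12(12j² + 6j) + 9, so k² ≡ 9 (mod 12).

[⇐] This fails: take k = 9. Then 9² = 81 ≡ 9 (mod 12), yet 9 ≡ 9 (mod 12), not 3.

(⇒) holds; (⇐) fails.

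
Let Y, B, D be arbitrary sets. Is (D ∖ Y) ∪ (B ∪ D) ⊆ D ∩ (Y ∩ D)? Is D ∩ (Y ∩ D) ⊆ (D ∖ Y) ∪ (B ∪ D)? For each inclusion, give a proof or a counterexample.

The sets are not equal: only the reverse inclusion holds.

(⟹) This inclusion fails. Take Y = ∅, B = {1}, D = ∅; then 1 ∈ (D ∖ Y) ∪ (B ∪ D) but 1 ∉ D ∩ (Y ∩ D).

(⟸) Let x ∈ D ∩ (Y ∩ D). Then either x ∈ Y ∩ D and x ∉ B; or x ∈ Y ∩ B ∩ D. In each case x ∈ (D ∖ Y) ∪ (B ∪ D), so D ∩ (Y ∩ D) ⊆ (D ∖ Y) ∪ (B ∪ D).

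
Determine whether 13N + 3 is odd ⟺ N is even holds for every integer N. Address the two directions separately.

Forward direction. Suppose 13N + 3 is odd. Since 13 is odd, 13N and N have the same parity, so 13N + 3 ≡ N + 3 (mod 2). As 3 is odd, 13N + 3 is odd exactly when N is even. Thus N is even.

Converse. Suppose N is even; write N = 2j. Then 13N + 3 = 13·(2j) + 3 = 2·13j + 3, which is odd.

The biconditional holds.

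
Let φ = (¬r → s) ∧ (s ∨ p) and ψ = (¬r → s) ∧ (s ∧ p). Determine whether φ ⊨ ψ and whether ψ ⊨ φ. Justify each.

Only the converse holds.

(⟹) This fails. Under p = T, r = T, s = F, the left side is true but the right side is false.

(⟸) Assume the antecedent. If p is true, the antecedent forces (p = T, r = F, s = T) or (p = T, r = T, s = T), and (¬r → s) ∧ (s ∨ p) holds there. If p is false, the antecedent cannot hold. Either way (¬r → s) ∧ (s ∨ p) holds.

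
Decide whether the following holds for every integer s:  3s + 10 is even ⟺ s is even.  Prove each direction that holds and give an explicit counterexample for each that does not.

Both directions hold; the statement is true.

(→) Suppose 3s + 10 is even. Since 3 is odd, 3s and s have the same parity, so 3s + 10 ≡ s + 10 (mod 2). As 10 is even, 3s + 10 is even exactly when s is even. Thus s is even.

(←) Conversely, suppose s is even; write s = 2j. Then 3s + 10 = 3·(2j) + 10 = 2·3j + 10, which is even.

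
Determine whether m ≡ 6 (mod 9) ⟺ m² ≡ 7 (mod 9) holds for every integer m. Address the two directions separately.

(→) This fails: take m = 6. Then 6 ≡ 6 (mod 9), but 6² = 36 ≡ 0 (mod 9), not 7.

(←) This fails: take m = 4. Then 4² = 16 ≡ 7 (mod 9), yet 4 ≡ 4 (mod 9), not 6.

Both directions fail.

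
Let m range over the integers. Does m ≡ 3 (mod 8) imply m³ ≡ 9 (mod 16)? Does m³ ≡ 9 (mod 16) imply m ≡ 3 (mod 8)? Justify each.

(⇒) This fails: take m = 3. Then 3 ≡ 3 (mod 8), but 3³ = 27 ≡ 11 (mod 16), not 9.

(⇐) This fails: take m = 9. Then 9³ = 729 ≡ 9 (mod 16), yet 9 ≡ 1 (mod 8), not 3.

Neither direction holds.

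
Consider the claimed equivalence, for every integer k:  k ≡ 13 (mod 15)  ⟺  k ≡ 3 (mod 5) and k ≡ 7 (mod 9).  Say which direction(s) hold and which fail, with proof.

The forward direction fails; the converse holds.

(⇒) This fails: k = 28 gives 28 ≡ 13 (mod 15) but 28 ≡ 1 (mod 9), so the conjunction on the right does not hold.

(⇐) Conversely, if k ≡ 3 (mod 5) and k ≡ 7 (mod 9), then by the Chinese remainder theorem k ≡ 43 (mod 45). Since 43 ≡ 13 (mod 15) and 15 ∣ 45, we get k ≡ 13 (mod 15).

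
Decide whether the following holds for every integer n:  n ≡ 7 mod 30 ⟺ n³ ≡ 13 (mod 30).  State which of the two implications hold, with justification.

Both directions hold; the statement is true.

[⇒] Suppose n ≡ 7 mod 30. Write n = 30j + 7. Then (30j + 7)³ = 27000j³ + 18900j² + 4410j + 343 = 30(900j³ + 630j² + 147j + 11) + 13, so n³ ≡ 13 (mod 30).

[⇐] Conversely, suppose n³ ≡ 13 (mod 30). The only residue r in {0, …, 29} with r³ ≡ 13 (mod 30) is r = 7, so n ≡ 7 (mod 30).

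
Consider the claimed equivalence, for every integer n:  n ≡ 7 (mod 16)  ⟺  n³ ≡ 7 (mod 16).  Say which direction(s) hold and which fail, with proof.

Equivalent; both directions hold.

[⇒] Suppose n ≡ 7 (mod 16). Write n = 16j + 7. Then (16j + 7)³ = 4096j³ + 5376j² + 2352j + 343 = 16(256j³ + 336j² + 147j + 21) + 7, so n³ ≡ 7 (mod 16).

[⇐] Conversely, suppose n³ ≡ 7 (mod 16). The only residue r in {0, …, 15} with r³ ≡ 7 (mod 16) is r = 7, so n ≡ 7 (mod 16).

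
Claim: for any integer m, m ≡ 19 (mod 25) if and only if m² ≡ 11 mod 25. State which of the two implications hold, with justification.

[⇒] Suppose m ≡ 19 (mod 25). Write m = 25j + 19. Then (25j + 19)² = 625j² + 950j + 361 = 25(25j² + 38j + 14) + 11, so m² ≡ 11 (mod 25).

[⇐] This fails: take m = 6. Then 6² = 36 ≡ 11 (mod 25), yet 6 ≡ 6 (mod 25), not 19.

Only the forward direction holds.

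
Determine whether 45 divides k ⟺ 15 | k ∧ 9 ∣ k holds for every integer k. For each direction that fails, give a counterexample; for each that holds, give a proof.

Equivalent; both directions hold.

(⇒) If 45 ∣ k, write k = 45q. Since 45 = 3·15, k = 15·(3q), so 15 ∣ k; and since 45 = 5·9, k = 9·(5q), so 9 ∣ k.

(⇐) Suppose 15 ∣ k and 9 ∣ k. Any common multiple of 15 and 9 is a multiple of their lcm; here lcm(15, 9) = 15·9/gcd(15, 9) = 135/3 = 45, so 45 ∣ k.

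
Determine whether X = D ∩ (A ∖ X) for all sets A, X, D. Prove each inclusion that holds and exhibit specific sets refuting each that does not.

(⊆) fails and (⊇) fails.

(⟹) This inclusion fails. Take A = ∅, X = {1}, D = ∅; then 1 ∈ X but 1 ∉ D ∩ (A ∖ X).

(⟸) This inclusion fails. Take A = {1}, X = ∅, D = {1}; then 1 ∈ D ∩ (A ∖ X) but 1 ∉ X.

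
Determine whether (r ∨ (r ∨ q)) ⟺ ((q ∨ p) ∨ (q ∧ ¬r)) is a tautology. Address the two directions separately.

Both directions fail.

(→) This fails. Under p = F, r = T, q = F, the left side is true but the right side is false.

(←) This fails. Under p = T, r = F, q = F, the left side is false but the right side is true.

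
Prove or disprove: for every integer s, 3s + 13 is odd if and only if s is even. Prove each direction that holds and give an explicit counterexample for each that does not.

(⇒) Suppose 3s + 13 is odd. Since 3 is odd, 3s and s have the same parity, so 3s + 13 ≡ s + 13 (mod 2). As 13 is odd, 3s + 13 is odd exactly when s is even. Thus s is even.

(⇐) Conversely, suppose s is even; write s = 2j. Then 3s + 13 = 3·(2j) + 13 = 2·3j + 13, which is odd.

Both implications hold.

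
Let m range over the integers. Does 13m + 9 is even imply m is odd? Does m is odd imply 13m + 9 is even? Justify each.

The biconditional holds.

(⇐) Suppose m is odd; write m = 2j + 1. Then 13m + 9 = 13·(2j + 1) + 9 = 2·13j + 22, which is even.

(⇒) Suppose 13m + 9 is even. Since 13 is odd, 13m and m have the same parity, so 13m + 9 ≡ m + 9 (mod 2). As 9 is odd, 13m + 9 is even exactly when m is odd. Thus m is odd.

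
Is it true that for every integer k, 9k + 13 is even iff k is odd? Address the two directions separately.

(⇒) Suppose 9k + 13 is even. Since 9 is odd, 9k and k have the same parity, so 9k + 13 ≡ k + 13 (mod 2). As 13 is odd, 9k + 13 is even exactly when k is odd. Thus k is odd.

(⇐) Conversely, suppose k is odd; write k = 2j + 1. Then 9k + 13 = 9·(2j + 1) + 13 = 2·9j + 22, which is even.

Both implications hold.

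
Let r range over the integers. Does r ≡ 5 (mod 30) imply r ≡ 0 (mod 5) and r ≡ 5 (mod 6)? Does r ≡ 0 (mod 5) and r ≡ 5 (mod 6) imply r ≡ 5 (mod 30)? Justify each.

(⇒) Suppose r ≡ 5 (mod 30); write r = 30j + 5. Since 5 ∣ 30, reducing mod 5 gives r ≡ 5 ≡ 0 (mod 5); since 6 ∣ 30, reducing mod 6 gives r ≡ 5 (mod 6).

(⇐) Conversely, if r ≡ 0 (mod 5) and r ≡ 5 (mod 6), then by the Chinese remainder theorem r ≡ 5 (mod 30). This is exactly r ≡ 5 (mod 30).

Both directions hold; the statement is true.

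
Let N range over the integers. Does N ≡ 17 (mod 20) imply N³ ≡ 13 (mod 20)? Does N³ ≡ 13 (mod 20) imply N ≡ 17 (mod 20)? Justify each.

Both directions hold; the statement is true.

[⇒] Suppose N ≡ 17 (mod 20). Write N = 20j + 17. Then (20j + 17)³ = 8000j³ + 20400j² + 17340j + 4913 = 20(400j³ + 1020j² + 867j + 245) + 13, so N³ ≡ 13 (mod 20).

[⇐] Conversely, suppose N³ ≡ 13 (mod 20). The only residue r in {0, …, 19} with r³ ≡ 13 (mod 20) is r = 17, so N ≡ 17 (mod 20).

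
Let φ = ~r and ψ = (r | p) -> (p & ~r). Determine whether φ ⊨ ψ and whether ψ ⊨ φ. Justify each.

Equivalent; both directions hold.

(→) Assume the antecedent. If p is true, the antecedent forces (p = T, r = F), and (r | p) -> (p & ~r) holds there. If p is false, the antecedent forces (p = F, r = F), and (r | p) -> (p & ~r) holds there. Either way (r | p) -> (p & ~r) holds.

(←) Assume the antecedent. If p is true, the antecedent forces (p = T, r = F), and ~r holds there. If p is false, the antecedent forces (p = F, r = F), and ~r holds there. Either way ~r holds.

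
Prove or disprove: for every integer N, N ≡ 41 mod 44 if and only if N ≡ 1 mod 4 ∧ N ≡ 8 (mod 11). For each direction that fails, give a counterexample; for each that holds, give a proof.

(→) Suppose N ≡ 41 (mod 44); write N = 44j + 41. Since 4 ∣ 44, reducing mod 4 gives N ≡ 41 ≡ 1 (mod 4); since 11 ∣ 44, reducing mod 11 gives N ≡ 41 ≡ 8 (mod 11).

(←) Conversely, if N ≡ 1 (mod 4) and N ≡ 8 (mod 11), then by the Chinese remainder theorem N ≡ 41 (mod 44). This is exactly N ≡ 41 (mod 44).

Both implications hold.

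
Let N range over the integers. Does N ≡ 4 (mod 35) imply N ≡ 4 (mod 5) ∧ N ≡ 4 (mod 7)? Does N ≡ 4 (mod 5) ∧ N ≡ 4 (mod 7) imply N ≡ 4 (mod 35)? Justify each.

Both implications hold.

[⇒] Suppose N ≡ 4 (mod 35); write N = 35j + 4. Since 5 ∣ 35, reducing mod 5 gives N ≡ 4 (mod 5); since 7 ∣ 35, reducing mod 7 gives N ≡ 4 (mod 7).

[⇐] Conversely, if N ≡ 4 (mod 5) and N ≡ 4 (mod 7), then by the Chinese remainder theorem N ≡ 4 (mod 35). This is exactly N ≡ 4 (mod 35).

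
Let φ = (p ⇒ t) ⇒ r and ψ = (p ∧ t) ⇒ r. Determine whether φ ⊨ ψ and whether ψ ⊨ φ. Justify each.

(←) This fails. Under r = F, t = F, p = F, the left side is false but the right side is true.

(→) Assume the antecedent. If r is true, (p ∧ t) ⇒ r reduces to true regardless of the other variables. If r is false, the antecedent forces (r = F, t = F, p = T), and (p ∧ t) ⇒ r holds there. Either way (p ∧ t) ⇒ r holds.

Only the forward direction holds.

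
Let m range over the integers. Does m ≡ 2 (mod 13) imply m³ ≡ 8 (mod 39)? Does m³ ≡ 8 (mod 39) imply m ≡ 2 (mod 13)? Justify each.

Both directions fail.

Forward direction. This fails: take m = 15. Then 15 ≡ 2 (mod 13), but 15³ = 3375 ≡ 21 (mod 39), not 8.

Converse. This fails: take m = 5. Then 5³ = 125 ≡ 8 (mod 39), yet 5 ≡ 5 (mod 13), not 2.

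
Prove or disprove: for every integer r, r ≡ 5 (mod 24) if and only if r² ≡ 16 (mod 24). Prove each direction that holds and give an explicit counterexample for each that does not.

Neither implication holds.

(⇒) This fails: take r = 5. Then 5 ≡ 5 (mod 24), but 5² = 25 ≡ 1 (mod 24), not 16.

(⇐) This fails: take r = 4. Then 4² = 16 ≡ 16 (mod 24), yet 4 ≡ 4 (mod 24), not 5.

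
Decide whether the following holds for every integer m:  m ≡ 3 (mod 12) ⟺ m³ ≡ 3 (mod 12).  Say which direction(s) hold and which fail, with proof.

Equivalent; both directions hold.

(⟹) Suppose m ≡ 3 (mod 12). Write m = 12j + 3. Then (12j + 3)³ = 1728j³ + 1296j² + 324j + 27 = 12(144j³ + 108j² + 27j + 2) + 3, so m³ ≡ 3 (mod 12).

(⟸) Conversely, suppose m³ ≡ 3 (mod 12). The only residue r in {0, …, 11} with r³ ≡ 3 (mod 12) is r = 3, so m ≡ 3 (mod 12).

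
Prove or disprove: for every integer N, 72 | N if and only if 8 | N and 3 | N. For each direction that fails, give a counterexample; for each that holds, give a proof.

(←) This fails: take N = 24. Both 8 ∣ 24 and 3 ∣ 24, yet 24 is not a multiple of 72 (since 24 = 0·72 + 24), so 72 ∤ 24.

(→) If 72 ∣ N, write N = 72q. Since 72 = 9·8, N = 8·(9q), so 8 ∣ N; and since 72 = 24·3, N = 3·(24q), so 3 ∣ N.

(⇒) holds; (⇐) fails.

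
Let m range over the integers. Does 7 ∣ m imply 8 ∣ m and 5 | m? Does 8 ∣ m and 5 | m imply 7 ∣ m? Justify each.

(⟹) This fails: take m = 7. Certainly 7 ∣ 7, but 8 ∤ 7.

(⟸) This fails: take m = 40. Both 8 ∣ 40 and 5 ∣ 40, yet 40 is not a multiple of 7 (since 40 = 5·7 + 5), so 7 ∤ 40.

(⇒) fails and (⇐) fails.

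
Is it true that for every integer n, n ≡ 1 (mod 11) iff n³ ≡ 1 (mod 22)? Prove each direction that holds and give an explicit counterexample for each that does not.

Not equivalent: only (⇐) holds.

(⇐) The residues r modulo 22 with r³ ≡ 1 (mod 22) are exactly {1}, and each is ≡ 1 (mod 11).

(⇒) This fails: take n = 12. Then 12 ≡ 1 (mod 11), but 12³ = 1728 ≡ 12 (mod 22), not 1.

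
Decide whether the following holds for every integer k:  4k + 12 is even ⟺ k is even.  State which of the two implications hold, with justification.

(⇒) fails; (⇐) holds.

[⇒] This fails: take k = 7. Then 4k + 12 = 40, which is even, yet k = 7 is odd, not even.

[⇐] Suppose k is even. Since 4 is even, 4k is even for every k, so 4k + 12 has the same parity as 12, which is even. Hence 4k + 12 is even.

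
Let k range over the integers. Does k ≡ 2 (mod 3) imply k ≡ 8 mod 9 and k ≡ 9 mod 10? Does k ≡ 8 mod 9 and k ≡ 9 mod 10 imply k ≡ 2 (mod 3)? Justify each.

The forward direction fails; the converse holds.

(⇒) This fails: k = 2 gives 2 ≡ 2 (mod 3) but 2 ≡ 2 (mod 9), so the conjunction on the right does not hold.

(⇐) Conversely, if k ≡ 8 (mod 9) and k ≡ 9 (mod 10), then by the Chinese remainder theorem k ≡ 89 (mod 90). Since 89 ≡ 2 (mod 3) and 3 ∣ 90, we get k ≡ 2 (mod 3).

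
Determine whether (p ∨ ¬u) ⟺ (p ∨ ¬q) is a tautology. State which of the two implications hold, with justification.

(⇒) fails and (⇐) fails.

[⇒] This fails. Under p = F, u = F, q = T, the left side is true but the right side is false.

[⇐] This fails. Under p = F, u = T, q = F, the left side is false but the right side is true.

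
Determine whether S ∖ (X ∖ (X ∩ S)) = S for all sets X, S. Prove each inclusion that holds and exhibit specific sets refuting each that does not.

Both inclusions hold; the sets are equal.

(⊆) Let x ∈ S ∖ (X ∖ (X ∩ S)). Then either x ∈ S and x ∉ X; or x ∈ X ∩ S. In each case x ∈ S, so S ∖ (X ∖ (X ∩ S)) ⊆ S.

(⊇) Let x ∈ S. Then either x ∈ S and x ∉ X; or x ∈ X ∩ S. In each case x ∈ S ∖ (X ∖ (X ∩ S)), so S ⊆ S ∖ (X ∖ (X ∩ S)).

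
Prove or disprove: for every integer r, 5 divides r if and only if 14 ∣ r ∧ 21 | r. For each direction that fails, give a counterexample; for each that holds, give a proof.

Both directions fail.

(→) This fails: take r = 5. Certainly 5 ∣ 5, but 14 ∤ 5.

(←) This fails: take r = 42. Both 14 ∣ 42 and 21 ∣ 42, yet 42 is not a multiple of 5 (since 42 = 8·5 + 2), so 5 ∤ 42.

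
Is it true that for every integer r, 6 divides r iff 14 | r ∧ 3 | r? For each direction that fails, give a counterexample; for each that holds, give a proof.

Only the converse holds.

(⇒) This fails: take r = 6. Certainly 6 ∣ 6, but 14 ∤ 6.

(⇐) Suppose 14 ∣ r and 3 ∣ r. Any common multiple of 14 and 3 is a multiple of their lcm; here gcd(14, 3) = 1, so lcm(14, 3) = 14·3 = 42, so 42 ∣ r. Since 6 ∣ 42, it follows that 6 ∣ r.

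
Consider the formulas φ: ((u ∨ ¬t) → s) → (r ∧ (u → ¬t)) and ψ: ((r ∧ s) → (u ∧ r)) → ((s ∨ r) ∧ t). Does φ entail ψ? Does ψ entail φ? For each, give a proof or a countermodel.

Neither direction holds.

[⇒] This fails. Under t = F, u = F, s = F, r = F, the left side is true but the right side is false.

[⇐] This fails. Under t = T, u = F, s = T, r = F, the left side is false but the right side is true.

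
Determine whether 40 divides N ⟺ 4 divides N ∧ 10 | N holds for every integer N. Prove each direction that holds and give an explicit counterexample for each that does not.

Forward direction. If 40 ∣ N, write N = 40q. Since 40 = 10·4, N = 4·(10q), so 4 ∣ N; and since 40 = 4·10, N = 10·(4q), so 10 ∣ N.

Converse. This fails: take N = 20. Both 4 ∣ 20 and 10 ∣ 20, yet 20 is not a multiple of 40 (since 20 = 0·40 + 20), so 40 ∤ 20.

Not equivalent: only (⇒) holds.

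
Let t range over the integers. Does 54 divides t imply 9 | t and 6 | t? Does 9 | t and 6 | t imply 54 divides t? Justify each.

Not equivalent: only (⇒) holds.

Converse. This fails: take t = 18. Both 9 ∣ 18 and 6 ∣ 18, yet 18 is not a multiple of 54 (since 18 = 0·54 + 18), so 54 ∤ 18.

Forward direction. If 54 ∣ t, write t = 54q. Since 54 = 6·9, t = 9·(6q), so 9 ∣ t; and since 54 = 9·6, t = 6·(9q), so 6 ∣ t.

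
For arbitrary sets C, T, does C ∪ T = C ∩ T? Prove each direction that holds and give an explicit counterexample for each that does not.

(⊆) fails; (⊇) holds.

Reverse inclusion. Let x ∈ C ∩ T. Then x ∈ C ∩ T, from which x ∈ C ∪ T.

Forward inclusion. This inclusion fails. Take C = {1}, T = ∅; then 1 ∈ C ∪ T but 1 ∉ C ∩ T.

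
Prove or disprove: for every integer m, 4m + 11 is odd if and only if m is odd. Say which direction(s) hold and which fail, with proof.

The forward direction fails; the converse holds.

(→) This fails: take m = 0. Then 4m + 11 = 11, which is odd, yet m = 0 is even, not odd.

(←) Suppose m is odd. Since 4 is even, 4m is even for every m, so 4m + 11 has the same parity as 11, which is odd. Hence 4m + 11 is odd.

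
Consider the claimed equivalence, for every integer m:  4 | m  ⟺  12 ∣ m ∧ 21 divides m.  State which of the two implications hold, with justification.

Not equivalent: only (⇐) holds.

[⇒] This fails: take m = 4. Certainly 4 ∣ 4, but 12 ∤ 4.

[⇐] Suppose 12 ∣ m and 21 ∣ m. Any common multiple of 12 and 21 is a multiple of their lcm; here lcm(12, 21) = 12·21/gcd(12, 21) = 252/3 = 84, so 84 ∣ m. Since 4 ∣ 84, it follows that 4 ∣ m.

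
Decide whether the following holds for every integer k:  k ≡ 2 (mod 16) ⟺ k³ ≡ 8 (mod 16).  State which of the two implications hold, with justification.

Not equivalent: only (⇒) holds.

Forward direction. Suppose k ≡ 2 (mod 16). Write k = 16j + 2. Then (16j + 2)³ = 4096j³ + 1536j² + 192j + 8 = 16(256j³ + 96j² + 12j) + 8, so k³ ≡ 8 (mod 16).

Converse. This fails: take k = 6. Then 6³ = 216 ≡ 8 (mod 16), yet 6 ≡ 6 (mod 16), not 2.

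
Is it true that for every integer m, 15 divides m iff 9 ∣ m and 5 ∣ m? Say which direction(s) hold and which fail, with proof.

Forward direction. This fails: take m = 15. Certainly 15 ∣ 15, but 9 ∤ 15.

Converse. Suppose 9 ∣ m and 5 ∣ m. Any common multiple of 9 and 5 is a multiple of their lcm; here gcd(9, 5) = 1, so lcm(9, 5) = 9·5 = 45, so 45 ∣ m. Since 15 ∣ 45, it follows that 15 ∣ m.

The forward direction fails; the converse holds.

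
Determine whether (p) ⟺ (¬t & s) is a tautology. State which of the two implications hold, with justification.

(→) This fails. Under s = F, p = T, t = F, the left side is true but the right side is false.

(←) This fails. Under s = T, p = F, t = F, the left side is false but the right side is true.

(⇒) fails and (⇐) fails.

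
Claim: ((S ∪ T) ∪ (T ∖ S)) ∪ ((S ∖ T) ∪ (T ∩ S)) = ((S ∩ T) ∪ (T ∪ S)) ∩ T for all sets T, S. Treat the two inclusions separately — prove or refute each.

Only the reverse inclusion holds.

(⟹) This inclusion fails. Take T = ∅, S = {1}; then 1 ∈ ((S ∪ T) ∪ (T ∖ S)) ∪ ((S ∖ T) ∪ (T ∩ S)) but 1 ∉ ((S ∩ T) ∪ (T ∪ S)) ∩ T.

(⟸) Let x ∈ ((S ∩ T) ∪ (T ∪ S)) ∩ T. Then either x ∈ T and x ∉ S; or x ∈ T ∩ S. In each case x ∈ ((S ∪ T) ∪ (T ∖ S)) ∪ ((S ∖ T) ∪ (T ∩ S)), so ((S ∩ T) ∪ (T ∪ S)) ∩ T ⊆ ((S ∪ T) ∪ (T ∖ S)) ∪ ((S ∖ T) ∪ (T ∩ S)).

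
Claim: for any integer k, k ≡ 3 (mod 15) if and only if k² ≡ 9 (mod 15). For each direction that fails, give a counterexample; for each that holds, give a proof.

[⇒] Suppose k ≡ 3 (mod 15). Write k = 15j + 3. Then (15j + 3)² = 225j² + 90j + 9 = 15(15j² + 6j) + 9, so k² ≡ 9 (mod 15).

[⇐] This fails: take k = 12. Then 12² = 144 ≡ 9 (mod 15), yet 12 ≡ 12 (mod 15), not 3.

Not equivalent: only (⇒) holds.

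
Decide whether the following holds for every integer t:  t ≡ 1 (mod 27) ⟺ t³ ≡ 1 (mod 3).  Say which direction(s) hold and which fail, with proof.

[⇒] Suppose t ≡ 1 (mod 27). Then t³ ≡ 1³ = 1 (mod 27), and since 3 ∣ 27, also t³ ≡ 1 (mod 3).

[⇐] This fails: take t = 4. Then 4³ = 64 ≡ 1 (mod 3), yet 4 ≡ 4 (mod 27), not 1.

The forward direction holds; the converse fails.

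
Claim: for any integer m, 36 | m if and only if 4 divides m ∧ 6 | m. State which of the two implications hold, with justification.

The forward direction holds; the converse fails.

Forward direction. If 36 ∣ m, write m = 36q. Since 36 = 9·4, m = 4·(9q), so 4 ∣ m; and since 36 = 6·6, m = 6·(6q), so 6 ∣ m.

Converse. This fails: take m = 12. Both 4 ∣ 12 and 6 ∣ 12, yet 12 is not a multiple of 36 (since 12 = 0·36 + 12), so 36 ∤ 12.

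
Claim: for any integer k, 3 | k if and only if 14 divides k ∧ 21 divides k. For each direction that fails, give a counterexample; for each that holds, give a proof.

(⇒) This fails: take k = 3. Certainly 3 ∣ 3, but 14 ∤ 3.

(⇐) Suppose 14 ∣ k and 21 ∣ k. Any common multiple of 14 and 21 is a multiple of their lcm; here lcm(14, 21) = 14·21/gcd(14, 21) = 294/7 = 42, so 42 ∣ k. Since 3 ∣ 42, it follows that 3 ∣ k.

Only the converse holds.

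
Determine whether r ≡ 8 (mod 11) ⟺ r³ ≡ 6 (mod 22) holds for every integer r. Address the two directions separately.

(→) This fails: take r = 19. Then 19 ≡ 8 (mod 11), but 19³ = 6859 ≡ 17 (mod 22), not 6.

(←) Conversely, the residues r modulo 22 with r³ ≡ 6 (mod 22) are exactly {8}, and each is ≡ 8 (mod 11).

Only the reverse direction holds.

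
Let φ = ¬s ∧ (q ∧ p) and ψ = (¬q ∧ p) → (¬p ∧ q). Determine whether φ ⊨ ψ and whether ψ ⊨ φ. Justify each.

(⟹) Assume the antecedent. If p is true, the antecedent forces (p = T, s = F, q = T), and (¬q ∧ p) → (¬p ∧ q) holds there. If p is false, the antecedent cannot hold. Either way (¬q ∧ p) → (¬p ∧ q) holds.

(⟸) This fails. Under p = F, s = F, q = F, the left side is false but the right side is true.

The forward direction holds; the converse fails.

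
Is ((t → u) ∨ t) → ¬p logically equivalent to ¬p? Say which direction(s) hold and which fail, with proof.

Equivalent; both directions hold.

(⇐) Assume the antecedent. If u is true, the antecedent forces (u = T, p = F, t = F) or (u = T, p = F, t = T), and ((t → u) ∨ t) → ¬p holds there. If u is false, the antecedent forces (u = F, p = F, t = F) or (u = F, p = F, t = T), and ((t → u) ∨ t) → ¬p holds there. Either way ((t → u) ∨ t) → ¬p holds.

(⇒) Assume the antecedent. If u is true, the antecedent forces (u = T, p = F, t = F) or (u = T, p = F, t = T), and ¬p holds there. If u is false, the antecedent forces (u = F, p = F, t = F) or (u = F, p = F, t = T), and ¬p holds there. Either way ¬p holds.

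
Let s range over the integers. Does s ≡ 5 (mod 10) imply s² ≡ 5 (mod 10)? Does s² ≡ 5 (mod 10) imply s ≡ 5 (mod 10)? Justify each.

(⇒) Suppose s ≡ 5 (mod 10). Write s = 10j + 5. Then (10j + 5)² = 100j² + 100j + 25 = 10(10j² + 10j + 2) + 5, so s² ≡ 5 (mod 10).

(⇐) For the converse, argue contrapositively. If s ≢ 5 (mod 10), then s is congruent to one of 0, 1, 2, 3, 4, 6, 7, 8, 9 modulo 10, and these give s² ≡ 0, 1, 4, 9, 6, 6, 9, 4, 1 respectively — never 5.

Equivalent; both directions hold.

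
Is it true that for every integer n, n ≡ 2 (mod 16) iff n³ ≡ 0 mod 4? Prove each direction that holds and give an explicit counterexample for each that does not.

Forward direction. Suppose n ≡ 2 (mod 16). Then n³ ≡ 2³ = 8 (mod 16), and since 4 ∣ 16, also n³ ≡ 0 (mod 4).

Converse. This fails: take n = 0. Then 0³ = 0 ≡ 0 (mod 4), yet 0 ≡ 0 (mod 16), not 2.

(⇒) holds; (⇐) fails.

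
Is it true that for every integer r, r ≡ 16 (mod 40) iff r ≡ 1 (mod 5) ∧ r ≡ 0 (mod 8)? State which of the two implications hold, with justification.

[⇒] Suppose r ≡ 16 (mod 40); write r = 40j + 16. Since 5 ∣ 40, reducing mod 5 gives r ≡ 16 ≡ 1 (mod 5); since 8 ∣ 40, reducing mod 8 gives r ≡ 16 ≡ 0 (mod 8).

[⇐] Conversely, if r ≡ 1 (mod 5) and r ≡ 0 (mod 8), then by the Chinese remainder theorem r ≡ 16 (mod 40). This is exactly r ≡ 16 (mod 40).

Both directions hold.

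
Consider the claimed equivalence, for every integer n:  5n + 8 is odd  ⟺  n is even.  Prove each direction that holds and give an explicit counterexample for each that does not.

Neither direction holds.

[⇒] This fails: n = 1 gives 5n + 8 = 13, which is odd, but 1 is odd, not even.

[⇐] This also fails: n = 4 is even, but 5n + 8 = 28 is even, not odd.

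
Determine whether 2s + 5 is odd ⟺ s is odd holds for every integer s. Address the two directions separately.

[⇐] Suppose s is odd. Since 2 is even, 2s is even for every s, so 2s + 5 has the same parity as 5, which is odd. Hence 2s + 5 is odd.

[⇒] This fails: take s = 0. Then 2s + 5 = 5, which is odd, yet s = 0 is even, not odd.

(⇒) fails; (⇐) holds.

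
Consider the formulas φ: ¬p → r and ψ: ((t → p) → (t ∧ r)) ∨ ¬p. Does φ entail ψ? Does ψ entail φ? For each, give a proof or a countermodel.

(⇒) fails and (⇐) fails.

(⟹) This fails. Under r = F, t = F, p = T, the left side is true but the right side is false.

(⟸) This fails. Under r = F, t = F, p = F, the left side is false but the right side is true.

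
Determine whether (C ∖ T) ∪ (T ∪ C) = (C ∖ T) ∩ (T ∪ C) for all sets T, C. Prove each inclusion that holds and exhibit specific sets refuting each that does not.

Only the reverse inclusion holds.

Forward inclusion. This inclusion fails. Take T = {1}, C = ∅; then 1 ∈ (C ∖ T) ∪ (T ∪ C) but 1 ∉ (C ∖ T) ∩ (T ∪ C).

Reverse inclusion. Let x ∈ (C ∖ T) ∩ (T ∪ C). Then x ∈ C and x ∉ T, from which x ∈ (C ∖ T) ∪ (T ∪ C).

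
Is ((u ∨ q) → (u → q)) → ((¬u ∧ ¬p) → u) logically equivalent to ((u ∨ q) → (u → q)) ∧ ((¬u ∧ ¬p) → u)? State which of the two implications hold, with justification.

(→) This fails. Under u = T, q = F, p = F, the left side is true but the right side is false.

(←) Assume the antecedent. If u is true, the consequent reduces to true regardless of the other variables. If u is false, the antecedent forces (u = F, q = F, p = T) or (u = F, q = T, p = T), and the consequent holds there. Either way the consequent holds.

(⇒) fails; (⇐) holds.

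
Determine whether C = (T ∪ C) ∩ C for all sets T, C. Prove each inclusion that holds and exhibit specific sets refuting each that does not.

(⊆) Let x ∈ C. Then either x ∈ C and x ∉ T; or x ∈ T ∩ C. In each case x ∈ (T ∪ C) ∩ C, so C ⊆ (T ∪ C) ∩ C.

(⊇) Let x ∈ (T ∪ C) ∩ C. Then either x ∈ C and x ∉ T; or x ∈ T ∩ C. In each case x ∈ C, so (T ∪ C) ∩ C ⊆ C.

Both inclusions hold; the sets are equal.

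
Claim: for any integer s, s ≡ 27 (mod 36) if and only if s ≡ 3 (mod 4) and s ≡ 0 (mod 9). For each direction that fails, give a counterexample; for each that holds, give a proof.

Equivalent; both directions hold.

(⇒) Suppose s ≡ 27 (mod 36); write s = 36j + 27. Since 4 ∣ 36, reducing mod 4 gives s ≡ 27 ≡ 3 (mod 4); since 9 ∣ 36, reducing mod 9 gives s ≡ 27 ≡ 0 (mod 9).

(⇐) Conversely, if s ≡ 3 (mod 4) and s ≡ 0 (mod 9), then by the Chinese remainder theorem s ≡ 27 (mod 36). This is exactly s ≡ 27 (mod 36).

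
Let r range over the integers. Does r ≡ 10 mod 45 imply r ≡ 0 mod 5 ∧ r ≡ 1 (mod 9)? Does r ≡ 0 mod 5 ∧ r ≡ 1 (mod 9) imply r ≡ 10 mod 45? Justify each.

(→) Suppose r ≡ 10 (mod 45); write r = 45j + 10. Since 5 ∣ 45, reducing mod 5 gives r ≡ 10 ≡ 0 (mod 5); since 9 ∣ 45, reducing mod 9 gives r ≡ 10 ≡ 1 (mod 9).

(←) Conversely, if r ≡ 0 (mod 5) and r ≡ 1 (mod 9), then by the Chinese remainder theorem r ≡ 10 (mod 45). This is exactly r ≡ 10 (mod 45).

The biconditional holds.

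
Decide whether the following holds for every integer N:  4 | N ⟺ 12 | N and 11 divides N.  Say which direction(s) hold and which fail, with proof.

(⇒) This fails: take N = 4. Certainly 4 ∣ 4, but 12 ∤ 4.

(⇐) Suppose 12 ∣ N and 11 ∣ N. Any common multiple of 12 and 11 is a multiple of their lcm; here gcd(12, 11) = 1, so lcm(12, 11) = 12·11 = 132, so 132 ∣ N. Since 4 ∣ 132, it follows that 4 ∣ N.

Only the reverse direction holds.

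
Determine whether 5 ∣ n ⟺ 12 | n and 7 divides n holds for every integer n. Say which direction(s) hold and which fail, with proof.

Neither direction holds.

(→) This fails: take n = 5. Certainly 5 ∣ 5, but 12 ∤ 5.

(←) This fails: take n = 84. Both 12 ∣ 84 and 7 ∣ 84, yet 84 is not a multiple of 5 (since 84 = 16·5 + 4), so 5 ∤ 84.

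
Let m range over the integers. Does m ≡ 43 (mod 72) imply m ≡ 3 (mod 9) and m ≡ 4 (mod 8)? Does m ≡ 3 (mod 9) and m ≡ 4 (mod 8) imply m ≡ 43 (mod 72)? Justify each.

Forward direction. This fails: m = 43 gives 43 ≡ 43 (mod 72) but 43 ≡ 7 (mod 9), so the conjunction on the right does not hold.

Converse. This fails: m = 12 satisfies both congruences on the right (12 ≡ 3 mod 9 and 12 ≡ 4 mod 8) yet 12 ≡ 12 (mod 72), not 43.

Neither direction holds.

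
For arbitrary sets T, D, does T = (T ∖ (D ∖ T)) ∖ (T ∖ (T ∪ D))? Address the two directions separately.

(⟹) Let x ∈ T. Then either x ∈ T and x ∉ D; or x ∈ T ∩ D. In each case x ∈ (T ∖ (D ∖ T)) ∖ (T ∖ (T ∪ D)), so T ⊆ (T ∖ (D ∖ T)) ∖ (T ∖ (T ∪ D)).

(⟸) Let x ∈ (T ∖ (D ∖ T)) ∖ (T ∖ (T ∪ D)). Then either x ∈ T and x ∉ D; or x ∈ T ∩ D. In each case x ∈ T, so (T ∖ (D ∖ T)) ∖ (T ∖ (T ∪ D)) ⊆ T.

Both inclusions hold.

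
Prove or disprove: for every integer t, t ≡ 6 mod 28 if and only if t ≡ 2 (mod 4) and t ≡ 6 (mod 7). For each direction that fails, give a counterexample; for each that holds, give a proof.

Forward direction. Suppose t ≡ 6 (mod 28); write t = 28j + 6. Since 4 ∣ 28, reducing mod 4 gives t ≡ 6 ≡ 2 (mod 4); since 7 ∣ 28, reducing mod 7 gives t ≡ 6 (mod 7).

Converse. If t ≡ 2 (mod 4) and t ≡ 6 (mod 7), then by the Chinese remainder theorem t ≡ 6 (mod 28). This is exactly t ≡ 6 (mod 28).

Both directions hold.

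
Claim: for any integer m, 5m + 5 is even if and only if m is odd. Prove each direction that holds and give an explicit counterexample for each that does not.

Both directions hold; the statement is true.

Forward direction. Suppose 5m + 5 is even. Since 5 is odd, 5m and m have the same parity, so 5m + 5 ≡ m + 5 (mod 2). As 5 is odd, 5m + 5 is even exactly when m is odd. Thus m is odd.

Converse. Suppose m is odd; write m = 2j + 1. Then 5m + 5 = 5·(2j + 1) + 5 = 2·5j + 10, which is even.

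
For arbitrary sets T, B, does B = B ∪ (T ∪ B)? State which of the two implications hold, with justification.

(⊆) holds; (⊇) fails.

Reverse inclusion. This inclusion fails. Take T = {1}, B = ∅; then 1 ∈ B ∪ (T ∪ B) but 1 ∉ B.

Forward inclusion. Let x ∈ B. Then either x ∈ B and x ∉ T; or x ∈ T ∩ B. In each case x ∈ B ∪ (T ∪ B), so B ⊆ B ∪ (T ∪ B).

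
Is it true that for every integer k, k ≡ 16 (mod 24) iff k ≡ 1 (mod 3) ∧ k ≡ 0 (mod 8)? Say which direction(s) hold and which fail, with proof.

Equivalent; both directions hold.

(⇒) Suppose k ≡ 16 (mod 24); write k = 24j + 16. Since 3 ∣ 24, reducing mod 3 gives k ≡ 16 ≡ 1 (mod 3); since 8 ∣ 24, reducing mod 8 gives k ≡ 16 ≡ 0 (mod 8).

(⇐) Conversely, if k ≡ 1 (mod 3) and k ≡ 0 (mod 8), then by the Chinese remainder theorem k ≡ 16 (mod 24). This is exactly k ≡ 16 (mod 24).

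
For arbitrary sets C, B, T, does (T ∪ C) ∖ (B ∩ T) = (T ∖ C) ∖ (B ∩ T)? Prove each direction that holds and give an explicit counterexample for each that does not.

(⊆) This inclusion fails. Take C = {1}, B = ∅, T = ∅; then 1 ∈ (T ∪ C) ∖ (B ∩ T) but 1 ∉ (T ∖ C) ∖ (B ∩ T).

(⊇) Let x ∈ (T ∖ C) ∖ (B ∩ T). Then x ∈ T and x ∉ C, B, from which x ∈ (T ∪ C) ∖ (B ∩ T).

The sets are not equal: only the reverse inclusion holds.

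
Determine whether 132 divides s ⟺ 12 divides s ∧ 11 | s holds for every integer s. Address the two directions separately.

Forward direction. If 132 ∣ s, write s = 132q. Since 132 = 11·12, s = 12·(11q), so 12 ∣ s; and since 132 = 12·11, s = 11·(12q), so 11 ∣ s.

Converse. Suppose 12 ∣ s and 11 ∣ s. Any common multiple of 12 and 11 is a multiple of their lcm; here gcd(12, 11) = 1, so lcm(12, 11) = 12·11 = 132, so 132 ∣ s.

Both directions hold; the statement is true.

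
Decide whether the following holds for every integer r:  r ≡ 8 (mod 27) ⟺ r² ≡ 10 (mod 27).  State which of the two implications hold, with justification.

(⇒) holds; (⇐) fails.

(⟹) Suppose r ≡ 8 (mod 27). Write r = 27j + 8. Then (27j + 8)² = 729j² + 432j + 64 = 27(27j² + 16j + 2) + 10, so r² ≡ 10 (mod 27).

(⟸) This fails: take r = 19. Then 19² = 361 ≡ 10 (mod 27), yet 19 ≡ 19 (mod 27), not 8.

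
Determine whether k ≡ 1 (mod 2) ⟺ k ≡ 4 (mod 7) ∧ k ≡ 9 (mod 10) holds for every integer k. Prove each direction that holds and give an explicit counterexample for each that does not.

(⟹) This fails: k = 1 gives 1 ≡ 1 (mod 2) but 1 ≡ 1 (mod 7), so the conjunction on the right does not hold.

(⟸) Conversely, if k ≡ 4 (mod 7) and k ≡ 9 (mod 10), then by the Chinese remainder theorem k ≡ 39 (mod 70). Since 39 ≡ 1 (mod 2) and 2 ∣ 70, we get k ≡ 1 (mod 2).

(⇒) fails; (⇐) holds.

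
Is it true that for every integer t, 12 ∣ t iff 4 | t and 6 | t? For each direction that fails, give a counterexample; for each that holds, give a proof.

Forward direction. If 12 ∣ t, write t = 12q. Since 12 = 3·4, t = 4·(3q), so 4 ∣ t; and since 12 = 2·6, t = 6·(2q), so 6 ∣ t.

Converse. Suppose 4 ∣ t and 6 ∣ t. Any common multiple of 4 and 6 is a multiple of their lcm; here lcm(4, 6) = 4·6/gcd(4, 6) = 24/2 = 12, so 12 ∣ t.

The biconditional holds.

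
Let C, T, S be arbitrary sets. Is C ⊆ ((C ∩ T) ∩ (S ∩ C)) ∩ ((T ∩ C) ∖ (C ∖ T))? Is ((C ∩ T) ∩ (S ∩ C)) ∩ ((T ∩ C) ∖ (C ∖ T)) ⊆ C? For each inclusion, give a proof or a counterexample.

Forward inclusion. This inclusion fails. Take C = {1}, T = ∅, S = ∅; then 1 ∈ C but 1 ∉ ((C ∩ T) ∩ (S ∩ C)) ∩ ((T ∩ C) ∖ (C ∖ T)).

Reverse inclusion. Let x ∈ ((C ∩ T) ∩ (S ∩ C)) ∩ ((T ∩ C) ∖ (C ∖ T)). Then x ∈ C ∩ T ∩ S, from which x ∈ C.

Only the reverse inclusion holds.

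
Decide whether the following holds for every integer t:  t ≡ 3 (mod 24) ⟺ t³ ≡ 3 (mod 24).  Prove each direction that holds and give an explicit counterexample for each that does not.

The biconditional holds.

(←) Suppose t³ ≡ 3 (mod 24). The only residue r in {0, …, 23} with r³ ≡ 3 (mod 24) is r = 3, so t ≡ 3 (mod 24).

(→) Suppose t ≡ 3 (mod 24). Write t = 24j + 3. Then (24j + 3)³ = 13824j³ + 5184j² + 648j + 27 = 24(576j³ + 216j² + 27j + 1) + 3, so t³ ≡ 3 (mod 24).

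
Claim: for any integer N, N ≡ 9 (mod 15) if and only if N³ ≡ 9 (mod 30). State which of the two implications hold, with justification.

(⇐) The residues r modulo 30 with r³ ≡ 9 (mod 30) are exactly {9}, and each is ≡ 9 (mod 15).

(⇒) This fails: take N = 24. Then 24 ≡ 9 (mod 15), but 24³ = 13824 ≡ 24 (mod 30), not 9.

Only the reverse direction holds.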